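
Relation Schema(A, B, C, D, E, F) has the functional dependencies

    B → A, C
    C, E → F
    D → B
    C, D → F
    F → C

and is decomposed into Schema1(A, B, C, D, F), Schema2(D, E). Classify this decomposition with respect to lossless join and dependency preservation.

Lossless test: (D)⁺ = {A, B, C, D, F}, which contains all of one fragment — lossless.
Dependency preservation: the restricted closure of {C, E} across the fragments never reaches {F}, so C, E → F cannot be enforced without a join — not preserved.

lossless but not dependency-preserving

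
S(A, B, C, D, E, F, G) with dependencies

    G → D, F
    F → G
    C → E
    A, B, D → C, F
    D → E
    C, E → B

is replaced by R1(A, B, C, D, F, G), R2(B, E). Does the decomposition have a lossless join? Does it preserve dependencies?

lossy and not dependency-preserving

Lossless test: (B)⁺ = {B}, which is a superkey of neither fragment — lossy.
Dependency preservation: the restricted closure of {C} across the fragments never reaches {E}, so C → E cannot be enforced without a join — not preserved.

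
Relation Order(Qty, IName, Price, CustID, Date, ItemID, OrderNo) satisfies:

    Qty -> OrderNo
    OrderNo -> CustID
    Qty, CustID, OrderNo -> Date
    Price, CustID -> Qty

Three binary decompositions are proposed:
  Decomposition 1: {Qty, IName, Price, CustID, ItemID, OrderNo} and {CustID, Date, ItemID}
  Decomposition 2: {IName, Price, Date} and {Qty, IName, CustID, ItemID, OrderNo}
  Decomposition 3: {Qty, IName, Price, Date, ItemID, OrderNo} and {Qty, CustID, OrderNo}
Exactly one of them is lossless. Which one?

Decomposition 3

Decomposition 1: common = {CustID, ItemID}, closure = {CustID, ItemID} → lossy.
Decomposition 2: common = {IName}, closure = {IName} → lossy.
Decomposition 3: common = {Qty, OrderNo}, closure = {Qty, CustID, Date, OrderNo} → lossless.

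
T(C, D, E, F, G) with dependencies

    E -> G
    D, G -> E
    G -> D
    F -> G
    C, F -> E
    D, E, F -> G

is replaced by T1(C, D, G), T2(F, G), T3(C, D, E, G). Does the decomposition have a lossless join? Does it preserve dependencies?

Lossless test (chase): Rows 1 and 3 agree on D, G; apply D, G→E and equate their E entries. Rows 1 and 2 agree on G; apply G→D and equate their D entries. Rows 1 and 2 agree on D, G; apply D, G→E and equate their E entries. No row becomes fully distinguished — the join is lossy.
Dependency preservation: C, F → E; D, E, F → G are not contained in any single fragment, but the restricted closure of each left-hand side across the fragments still reaches the right-hand side; the remaining FDs each lie inside some fragment. All dependencies are preserved.

lossy but dependency-preserving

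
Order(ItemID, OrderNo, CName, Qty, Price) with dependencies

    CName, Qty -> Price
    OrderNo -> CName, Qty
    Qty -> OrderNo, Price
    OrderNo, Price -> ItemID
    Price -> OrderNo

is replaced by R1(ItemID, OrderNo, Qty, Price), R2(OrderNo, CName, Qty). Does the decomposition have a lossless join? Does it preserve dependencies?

Lossless test: (OrderNo, Qty)⁺ = {ItemID, OrderNo, CName, Qty, Price}, which contains all of one fragment — lossless.
Dependency preservation: CName, Qty → Price is not contained in any single fragment, but the restricted closure of its left-hand side across the fragments still reaches the right-hand side; the remaining FDs each lie inside some fragment. All dependencies are preserved.

lossless and dependency-preserving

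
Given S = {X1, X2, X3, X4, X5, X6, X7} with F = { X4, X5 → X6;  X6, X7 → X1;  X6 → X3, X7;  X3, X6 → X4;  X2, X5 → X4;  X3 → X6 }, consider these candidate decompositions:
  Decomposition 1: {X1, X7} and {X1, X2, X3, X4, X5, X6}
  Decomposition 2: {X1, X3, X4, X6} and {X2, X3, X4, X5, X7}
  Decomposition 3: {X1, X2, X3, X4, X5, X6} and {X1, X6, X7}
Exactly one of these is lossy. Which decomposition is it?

Decomposition 1

Decomposition 1: common = {X1}, closure = {X1} → lossy.
Decomposition 2: common = {X3, X4}, closure = {X1, X3, X4, X6, X7} → lossless.
Decomposition 3: common = {X1, X6}, closure = {X1, X3, X4, X6, X7} → lossless.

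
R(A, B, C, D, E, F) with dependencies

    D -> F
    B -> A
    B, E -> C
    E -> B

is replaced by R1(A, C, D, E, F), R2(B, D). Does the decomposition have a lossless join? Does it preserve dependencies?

lossy and not dependency-preserving

Lossless test: (D)⁺ = {D, F}, which is a superkey of neither fragment — lossy.
Dependency preservation: the restricted closure of {B} across the fragments never reaches {A}, so B → A cannot be enforced without a join — not preserved.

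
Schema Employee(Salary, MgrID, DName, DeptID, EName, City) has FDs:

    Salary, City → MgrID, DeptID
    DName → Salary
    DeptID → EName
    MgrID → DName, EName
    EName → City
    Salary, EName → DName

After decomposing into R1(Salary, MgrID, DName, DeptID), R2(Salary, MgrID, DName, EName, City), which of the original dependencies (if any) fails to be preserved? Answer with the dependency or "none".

DeptID → EName

Check DeptID → EName: no single fragment contains all of {DeptID, EName}, and the restricted closure of {DeptID} across the fragments never reaches {EName}.
Salary, City → MgrID, DeptID is preserved.
DName → Salary is preserved.
MgrID → DName, EName is preserved.
EName → City is preserved.
Salary, EName → DName is preserved.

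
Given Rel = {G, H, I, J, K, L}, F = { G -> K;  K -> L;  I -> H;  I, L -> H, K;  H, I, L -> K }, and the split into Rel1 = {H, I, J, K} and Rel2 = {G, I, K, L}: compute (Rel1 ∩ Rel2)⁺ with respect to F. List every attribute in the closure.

Rel1 ∩ Rel2 = {I, K}.
K → L applies, adding L
I → H applies, adding H
Closure: {H, I, K, L}.

H, I, K, L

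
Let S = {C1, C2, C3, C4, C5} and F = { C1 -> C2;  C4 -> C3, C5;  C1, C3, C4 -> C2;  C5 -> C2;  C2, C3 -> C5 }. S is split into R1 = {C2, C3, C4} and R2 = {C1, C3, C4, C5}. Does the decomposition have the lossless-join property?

Common attributes: R1 ∩ R2 = {C3, C4}.
Closure of {C3, C4}: C4 → C3, C5 applies, adding C5; C5 → C2 applies, adding C2. So (C3, C4)⁺ = {C2, C3, C4, C5}.
This closure contains every attribute of R1, so R1 ∩ R2 → R1. The join is lossless.

Yes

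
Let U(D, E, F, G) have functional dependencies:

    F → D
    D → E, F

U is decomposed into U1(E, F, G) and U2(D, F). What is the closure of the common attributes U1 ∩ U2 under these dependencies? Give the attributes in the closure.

D, E, F

U1 ∩ U2 = {F}.
F → D applies, adding D
D → E, F applies, adding E
Closure: {D, E, F}.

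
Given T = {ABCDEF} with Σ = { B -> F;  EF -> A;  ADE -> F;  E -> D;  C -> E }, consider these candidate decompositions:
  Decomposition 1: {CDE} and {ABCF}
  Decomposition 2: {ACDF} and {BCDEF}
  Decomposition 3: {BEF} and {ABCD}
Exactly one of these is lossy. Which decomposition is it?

Decomposition 3

Decomposition 1: common = {C}, closure = {CDE} → lossless.
Decomposition 2: common = {CDF}, closure = {ACDEF} → lossless.
Decomposition 3: common = {B}, closure = {BF} → lossy.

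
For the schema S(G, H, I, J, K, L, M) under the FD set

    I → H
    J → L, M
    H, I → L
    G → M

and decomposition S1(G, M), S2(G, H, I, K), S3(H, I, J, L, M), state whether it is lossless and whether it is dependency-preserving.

Lossless test (chase): Rows 2 and 3 agree on H, I; apply H, I→L and equate their L entries. Rows 1 and 2 agree on G; apply G→M and equate their M entries. No row becomes fully distinguished — the join is lossy.
Dependency preservation: every FD's attributes lie within a single fragment, so each can be enforced locally — preserved.

lossy but dependency-preserving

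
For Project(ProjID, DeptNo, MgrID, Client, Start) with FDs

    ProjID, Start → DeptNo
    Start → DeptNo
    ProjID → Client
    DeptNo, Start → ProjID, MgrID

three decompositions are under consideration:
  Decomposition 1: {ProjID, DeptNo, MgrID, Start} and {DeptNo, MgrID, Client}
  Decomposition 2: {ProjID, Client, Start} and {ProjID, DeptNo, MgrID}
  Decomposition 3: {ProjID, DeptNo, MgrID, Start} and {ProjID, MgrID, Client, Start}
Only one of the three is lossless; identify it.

Decomposition 1: common = {DeptNo, MgrID}, closure = {DeptNo, MgrID} → lossy.
Decomposition 2: common = {ProjID}, closure = {ProjID, Client} → lossy.
Decomposition 3: common = {ProjID, MgrID, Start}, closure = {ProjID, DeptNo, MgrID, Client, Start} → lossless.

Decomposition 3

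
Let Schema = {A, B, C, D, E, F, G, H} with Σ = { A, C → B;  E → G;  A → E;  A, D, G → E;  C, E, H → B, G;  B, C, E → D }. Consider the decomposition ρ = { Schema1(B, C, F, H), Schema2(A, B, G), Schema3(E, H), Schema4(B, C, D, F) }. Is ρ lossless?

No

Chase test. Columns are A, B, C, D, E, F, G, H; row i has aⱼ where attribute j ∈ Schemai, else bᵢⱼ.
Initial tableau (one row per fragment):
  row 1: b11 a2 a3 b14 b15 a6 b17 a8
  row 2: a1 a2 b23 b24 b25 b26 a7 b28
  row 3: b31 b32 b33 b34 a5 b36 b37 a8
  row 4: b41 a2 a3 a4 b45 a6 b47 b48
No row becomes fully distinguished — the join is lossy.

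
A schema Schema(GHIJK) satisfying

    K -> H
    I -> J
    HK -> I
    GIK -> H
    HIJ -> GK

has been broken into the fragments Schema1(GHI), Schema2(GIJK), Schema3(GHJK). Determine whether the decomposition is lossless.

Chase test. Columns are GHIJK; row i has aⱼ where attribute j ∈ Schemai, else bᵢⱼ.
Initial tableau (one row per fragment):
  row 1: a1 a2 a3 b14 b15
  row 2: a1 b22 a3 a4 a5
  row 3: a1 a2 b33 a4 a5
Rows 2 and 3 agree on K; apply K→H and equate their H entries.
Rows 1 and 2 agree on I; apply I→J and equate their J entries.
Rows 2 and 3 agree on HK; apply HK→I and equate their I entries.
Rows 1 and 2 agree on HIJ; apply HIJ→GK and equate their GK entries.
Row 1 is now all distinguished symbols — the join is lossless.

Yes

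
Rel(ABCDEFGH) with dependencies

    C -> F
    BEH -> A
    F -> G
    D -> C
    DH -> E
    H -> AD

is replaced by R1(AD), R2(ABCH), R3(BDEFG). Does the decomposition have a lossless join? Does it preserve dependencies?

Lossless test (chase): Rows 1 and 3 agree on D; apply D→C and equate their C entries. Rows 1 and 3 agree on C; apply C→F and equate their F entries. Rows 1 and 3 agree on F; apply F→G and equate their G entries. No row becomes fully distinguished — the join is lossy.
Dependency preservation: the restricted closure of {C} across the fragments never reaches {F}, so C → F cannot be enforced without a join — not preserved.

lossy and not dependency-preserving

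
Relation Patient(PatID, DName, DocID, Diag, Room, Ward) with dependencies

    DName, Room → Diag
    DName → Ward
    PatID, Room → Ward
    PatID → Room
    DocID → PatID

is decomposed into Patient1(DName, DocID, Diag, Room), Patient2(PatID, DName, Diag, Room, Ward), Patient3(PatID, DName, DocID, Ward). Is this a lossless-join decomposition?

Yes

Chase test. Columns are PatID, DName, DocID, Diag, Room, Ward; row i has aⱼ where attribute j ∈ Patienti, else bᵢⱼ.
Initial tableau (one row per fragment):
  row 1: b11 a2 a3 a4 a5 b16
  row 2: a1 a2 b23 a4 a5 a6
  row 3: a1 a2 a3 b34 b35 a6
Rows 1 and 2 agree on DName; apply DName→Ward and equate their Ward entries.
Rows 2 and 3 agree on PatID; apply PatID→Room and equate their Room entries.
Rows 1 and 3 agree on DocID; apply DocID→PatID and equate their PatID entries.
Rows 1 and 3 agree on DName, Room; apply DName, Room→Diag and equate their Diag entries.
Row 1 is now all distinguished symbols — the join is lossless.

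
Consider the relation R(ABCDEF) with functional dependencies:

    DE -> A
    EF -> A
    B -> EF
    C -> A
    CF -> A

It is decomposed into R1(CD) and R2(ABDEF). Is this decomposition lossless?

No

Common attributes: R1 ∩ R2 = {D}.
No dependency enlarges {D}, so (D)⁺ = {D}.
The closure contains neither all of R1 = {CD} nor all of R2 = {ABDEF}, so the common attributes are not a superkey of either fragment. The join is lossy.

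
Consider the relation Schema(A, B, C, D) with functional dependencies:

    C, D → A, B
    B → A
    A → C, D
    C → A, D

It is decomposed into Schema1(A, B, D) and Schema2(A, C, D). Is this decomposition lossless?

Yes

Common attributes: Schema1 ∩ Schema2 = {A, D}.
Closure of {A, D}: A → C, D applies, adding C; C, D → A, B applies, adding B. So (A, D)⁺ = {A, B, C, D}.
This closure contains every attribute of Schema1, so Schema1 ∩ Schema2 → Schema1. The join is lossless.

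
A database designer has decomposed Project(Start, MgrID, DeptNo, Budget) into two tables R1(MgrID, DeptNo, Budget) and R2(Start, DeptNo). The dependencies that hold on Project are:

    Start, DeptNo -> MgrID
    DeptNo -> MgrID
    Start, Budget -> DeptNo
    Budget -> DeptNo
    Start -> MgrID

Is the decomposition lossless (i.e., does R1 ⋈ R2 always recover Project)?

No

Common attributes: R1 ∩ R2 = {DeptNo}.
Closure of {DeptNo}: DeptNo → MgrID applies, adding MgrID. So (DeptNo)⁺ = {MgrID, DeptNo}.
The closure contains neither all of R1 = {MgrID, DeptNo, Budget} nor all of R2 = {Start, DeptNo}, so the common attributes are not a superkey of either fragment. The join is lossy.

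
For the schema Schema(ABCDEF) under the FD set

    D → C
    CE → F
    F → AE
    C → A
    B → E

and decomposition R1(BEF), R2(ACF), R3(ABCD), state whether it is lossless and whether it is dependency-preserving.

Lossless test (chase): Rows 1 and 2 agree on F; apply F→AE and equate their AE entries. Rows 1 and 3 agree on B; apply B→E and equate their E entries. Rows 2 and 3 agree on CE; apply CE→F and equate their F entries. Row 3 is now all distinguished symbols — the join is lossless.
Dependency preservation: the restricted closure of {CE} across the fragments never reaches {F}, so CE → F cannot be enforced without a join — not preserved.

lossless but not dependency-preserving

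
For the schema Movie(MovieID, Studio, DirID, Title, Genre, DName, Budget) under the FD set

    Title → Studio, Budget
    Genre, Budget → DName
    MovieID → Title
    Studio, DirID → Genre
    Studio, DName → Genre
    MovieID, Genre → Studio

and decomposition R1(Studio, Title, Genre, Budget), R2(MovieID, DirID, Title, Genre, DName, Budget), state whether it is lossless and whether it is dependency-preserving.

Lossless test: (Title, Genre, Budget)⁺ = {Studio, Title, Genre, DName, Budget}, which contains all of one fragment — lossless.
Dependency preservation: the restricted closure of {Studio, DirID} across the fragments never reaches {Genre}, so Studio, DirID → Genre cannot be enforced without a join — not preserved.

lossless but not dependency-preserving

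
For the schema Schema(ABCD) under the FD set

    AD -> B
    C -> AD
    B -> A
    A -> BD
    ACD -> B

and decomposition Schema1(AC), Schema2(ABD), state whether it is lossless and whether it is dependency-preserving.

lossless and dependency-preserving

Lossless test: (A)⁺ = {ABD}, which contains all of one fragment — lossless.
Dependency preservation: C → AD; ACD → B are not contained in any single fragment, but the restricted closure of each left-hand side across the fragments still reaches the right-hand side; the remaining FDs each lie inside some fragment. All dependencies are preserved.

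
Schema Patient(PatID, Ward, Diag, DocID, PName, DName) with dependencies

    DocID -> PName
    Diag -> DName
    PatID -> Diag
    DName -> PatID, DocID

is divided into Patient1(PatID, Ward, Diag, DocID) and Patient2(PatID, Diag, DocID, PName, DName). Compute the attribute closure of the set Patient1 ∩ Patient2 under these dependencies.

PatID, Diag, DocID, PName, DName

Patient1 ∩ Patient2 = {PatID, Diag, DocID}.
DocID → PName applies, adding PName
Diag → DName applies, adding DName
Closure: {PatID, Diag, DocID, PName, DName}.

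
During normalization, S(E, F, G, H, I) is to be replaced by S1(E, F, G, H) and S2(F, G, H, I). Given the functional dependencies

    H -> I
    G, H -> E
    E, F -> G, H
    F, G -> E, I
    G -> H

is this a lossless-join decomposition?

Common attributes: S1 ∩ S2 = {F, G, H}.
Closure of {F, G, H}: H → I applies, adding I; G, H → E applies, adding E. So (F, G, H)⁺ = {E, F, G, H, I}.
This closure contains every attribute of S1, so S1 ∩ S2 → S1. The join is lossless.

Yes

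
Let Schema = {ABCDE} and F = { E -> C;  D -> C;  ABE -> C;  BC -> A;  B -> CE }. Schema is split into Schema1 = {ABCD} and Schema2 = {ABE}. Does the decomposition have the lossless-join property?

Common attributes: Schema1 ∩ Schema2 = {AB}.
Closure of {AB}: B → CE applies, adding CE. So (AB)⁺ = {ABCE}.
This closure contains every attribute of Schema2, so Schema1 ∩ Schema2 → Schema2. The join is lossless.

Yes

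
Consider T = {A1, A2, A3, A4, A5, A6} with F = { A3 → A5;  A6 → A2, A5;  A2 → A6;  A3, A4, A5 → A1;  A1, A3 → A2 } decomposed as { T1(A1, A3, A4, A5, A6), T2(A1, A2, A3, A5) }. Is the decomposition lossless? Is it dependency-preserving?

Lossless test: (A1, A3, A5)⁺ = {A1, A2, A3, A5, A6}, which contains all of one fragment — lossless.
Dependency preservation: the restricted closure of {A6} across the fragments never reaches {A2, A5}, so A6 → A2, A5 cannot be enforced without a join — not preserved.

lossless but not dependency-preserving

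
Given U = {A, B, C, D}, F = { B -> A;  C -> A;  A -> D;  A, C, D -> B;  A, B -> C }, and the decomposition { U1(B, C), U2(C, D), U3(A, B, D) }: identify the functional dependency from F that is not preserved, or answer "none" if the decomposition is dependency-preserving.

none

B → A lies within U3.
C → A: restricted closure across fragments reaches A.
A → D lies within U3.
A, C, D → B: restricted closure across fragments reaches B.
A, B → C: restricted closure across fragments reaches C.
Every dependency is enforceable on the fragments, so the decomposition is dependency-preserving.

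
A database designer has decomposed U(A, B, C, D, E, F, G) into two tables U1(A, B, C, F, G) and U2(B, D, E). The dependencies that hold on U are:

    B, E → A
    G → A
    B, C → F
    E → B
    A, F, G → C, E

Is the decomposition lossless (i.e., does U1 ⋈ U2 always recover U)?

No

Common attributes: U1 ∩ U2 = {B}.
No dependency enlarges {B}, so (B)⁺ = {B}.
The closure contains neither all of U1 = {A, B, C, F, G} nor all of U2 = {B, D, E}, so the common attributes are not a superkey of either fragment. The join is lossy.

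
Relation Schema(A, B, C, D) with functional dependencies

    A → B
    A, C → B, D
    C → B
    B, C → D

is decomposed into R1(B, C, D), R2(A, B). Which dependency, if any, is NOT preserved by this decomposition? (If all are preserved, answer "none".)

none

A → B lies within R2.
A, C → B, D: restricted closure across fragments reaches B, D.
C → B lies within R1.
B, C → D lies within R1.
Every dependency is enforceable on the fragments, so the decomposition is dependency-preserving.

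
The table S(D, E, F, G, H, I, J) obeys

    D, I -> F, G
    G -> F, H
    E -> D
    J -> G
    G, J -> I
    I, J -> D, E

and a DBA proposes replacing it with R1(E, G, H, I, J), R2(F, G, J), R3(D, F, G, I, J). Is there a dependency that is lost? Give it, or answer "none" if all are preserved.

Check E → D: no single fragment contains all of {D, E}, and the restricted closure of {E} across the fragments never reaches {D}.
D, I → F, G is preserved.
G → F, H is preserved.
J → G is preserved.
G, J → I is preserved.
I, J → D, E is preserved.

E -> D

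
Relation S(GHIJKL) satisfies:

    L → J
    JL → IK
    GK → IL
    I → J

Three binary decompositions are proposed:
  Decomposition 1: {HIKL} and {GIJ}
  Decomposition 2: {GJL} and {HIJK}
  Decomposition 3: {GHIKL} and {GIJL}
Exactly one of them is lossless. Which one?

Decomposition 1: common = {I}, closure = {IJ} → lossy.
Decomposition 2: common = {J}, closure = {J} → lossy.
Decomposition 3: common = {GIL}, closure = {GIJKL} → lossless.

Decomposition 3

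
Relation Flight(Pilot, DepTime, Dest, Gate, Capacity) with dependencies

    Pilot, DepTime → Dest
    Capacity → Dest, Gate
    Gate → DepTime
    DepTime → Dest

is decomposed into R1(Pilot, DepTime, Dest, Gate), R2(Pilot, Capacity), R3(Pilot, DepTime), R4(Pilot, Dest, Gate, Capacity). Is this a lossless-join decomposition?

Yes

Chase test. Columns are Pilot, DepTime, Dest, Gate, Capacity; row i has aⱼ where attribute j ∈ Ri, else bᵢⱼ.
Initial tableau (one row per fragment):
  row 1: a1 a2 a3 a4 b15
  row 2: a1 b22 b23 b24 a5
  row 3: a1 a2 b33 b34 b35
  row 4: a1 b42 a3 a4 a5
Rows 1 and 3 agree on Pilot, DepTime; apply Pilot, DepTime→Dest and equate their Dest entries.
Rows 2 and 4 agree on Capacity; apply Capacity→Dest, Gate and equate their Dest, Gate entries.
Rows 1 and 2 agree on Gate; apply Gate→DepTime and equate their DepTime entries.
Rows 1 and 4 agree on Gate; apply Gate→DepTime and equate their DepTime entries.
Row 2 is now all distinguished symbols — the join is lossless.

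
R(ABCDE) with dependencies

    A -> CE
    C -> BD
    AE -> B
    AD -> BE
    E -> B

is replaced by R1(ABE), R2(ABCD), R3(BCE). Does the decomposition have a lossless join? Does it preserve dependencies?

lossless and dependency-preserving

Lossless test (chase): Rows 1 and 2 agree on A; apply A→CE and equate their CE entries. Rows 1 and 2 agree on C; apply C→BD and equate their BD entries. Rows 1 and 3 agree on C; apply C→BD and equate their BD entries. Row 1 is now all distinguished symbols — the join is lossless.
Dependency preservation: A → CE; AD → BE are not contained in any single fragment, but the restricted closure of each left-hand side across the fragments still reaches the right-hand side; the remaining FDs each lie inside some fragment. All dependencies are preserved.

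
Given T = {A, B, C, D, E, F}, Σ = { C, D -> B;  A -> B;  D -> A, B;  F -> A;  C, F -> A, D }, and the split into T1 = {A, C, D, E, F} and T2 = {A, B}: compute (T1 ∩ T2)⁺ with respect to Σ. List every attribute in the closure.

A, B

T1 ∩ T2 = {A}.
A → B applies, adding B
Closure: {A, B}.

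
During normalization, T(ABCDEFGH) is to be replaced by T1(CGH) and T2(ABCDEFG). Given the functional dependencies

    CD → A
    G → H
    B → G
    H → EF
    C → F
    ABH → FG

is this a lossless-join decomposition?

Yes

Common attributes: T1 ∩ T2 = {CG}.
Closure of {CG}: G → H applies, adding H; H → EF applies, adding EF. So (CG)⁺ = {CEFGH}.
This closure contains every attribute of T1, so T1 ∩ T2 → T1. The join is lossless.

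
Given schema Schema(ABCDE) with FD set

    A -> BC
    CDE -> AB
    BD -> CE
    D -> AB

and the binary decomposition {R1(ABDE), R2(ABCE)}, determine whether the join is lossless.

Common attributes: R1 ∩ R2 = {ABE}.
Closure of {ABE}: A → BC applies, adding C. So (ABE)⁺ = {ABCE}.
This closure contains every attribute of R2, so R1 ∩ R2 → R2. The join is lossless.

Yes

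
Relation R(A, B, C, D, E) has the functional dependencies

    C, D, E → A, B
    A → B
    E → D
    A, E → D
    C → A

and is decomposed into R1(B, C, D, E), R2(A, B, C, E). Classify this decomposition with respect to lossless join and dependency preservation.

lossless and dependency-preserving

Lossless test: (B, C, E)⁺ = {A, B, C, D, E}, which contains all of one fragment — lossless.
Dependency preservation: C, D, E → A, B; A, E → D are not contained in any single fragment, but the restricted closure of each left-hand side across the fragments still reaches the right-hand side; the remaining FDs each lie inside some fragment. All dependencies are preserved.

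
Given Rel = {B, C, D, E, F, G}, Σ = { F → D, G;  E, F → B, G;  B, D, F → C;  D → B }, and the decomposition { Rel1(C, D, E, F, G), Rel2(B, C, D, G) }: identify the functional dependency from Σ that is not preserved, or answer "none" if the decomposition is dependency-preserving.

F → D, G lies within Rel1.
E, F → B, G: restricted closure across fragments reaches B, G.
B, D, F → C: restricted closure across fragments reaches C.
D → B lies within Rel2.
Every dependency is enforceable on the fragments, so the decomposition is dependency-preserving.

none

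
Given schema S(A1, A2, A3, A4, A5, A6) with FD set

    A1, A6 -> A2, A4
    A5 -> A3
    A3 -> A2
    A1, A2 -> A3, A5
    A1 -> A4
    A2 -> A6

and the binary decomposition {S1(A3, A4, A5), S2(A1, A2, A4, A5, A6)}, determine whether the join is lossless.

Yes

Common attributes: S1 ∩ S2 = {A4, A5}.
Closure of {A4, A5}: A5 → A3 applies, adding A3; A3 → A2 applies, adding A2; A2 → A6 applies, adding A6. So (A4, A5)⁺ = {A2, A3, A4, A5, A6}.
This closure contains every attribute of S1, so S1 ∩ S2 → S1. The join is lossless.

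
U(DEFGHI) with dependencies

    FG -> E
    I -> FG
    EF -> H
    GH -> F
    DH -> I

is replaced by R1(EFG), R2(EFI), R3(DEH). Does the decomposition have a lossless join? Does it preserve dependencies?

Lossless test (chase): Rows 1 and 2 agree on EF; apply EF→H and equate their H entries. No row becomes fully distinguished — the join is lossy.
Dependency preservation: the restricted closure of {I} across the fragments never reaches {FG}, so I → FG cannot be enforced without a join — not preserved.

lossy and not dependency-preserving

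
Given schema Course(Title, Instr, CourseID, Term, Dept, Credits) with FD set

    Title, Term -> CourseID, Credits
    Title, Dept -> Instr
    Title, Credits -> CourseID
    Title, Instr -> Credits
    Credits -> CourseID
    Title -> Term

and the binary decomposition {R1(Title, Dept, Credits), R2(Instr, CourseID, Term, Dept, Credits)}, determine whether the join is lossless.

Common attributes: R1 ∩ R2 = {Dept, Credits}.
Closure of {Dept, Credits}: Credits → CourseID applies, adding CourseID. So (Dept, Credits)⁺ = {CourseID, Dept, Credits}.
The closure contains neither all of R1 = {Title, Dept, Credits} nor all of R2 = {Instr, CourseID, Term, Dept, Credits}, so the common attributes are not a superkey of either fragment. The join is lossy.

No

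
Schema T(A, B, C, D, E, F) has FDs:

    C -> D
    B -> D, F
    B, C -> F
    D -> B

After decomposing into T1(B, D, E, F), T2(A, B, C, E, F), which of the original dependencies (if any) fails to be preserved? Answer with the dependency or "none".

none

C → D: restricted closure across fragments reaches D.
B → D, F lies within T1.
B, C → F lies within T2.
D → B lies within T1.
Every dependency is enforceable on the fragments, so the decomposition is dependency-preserving.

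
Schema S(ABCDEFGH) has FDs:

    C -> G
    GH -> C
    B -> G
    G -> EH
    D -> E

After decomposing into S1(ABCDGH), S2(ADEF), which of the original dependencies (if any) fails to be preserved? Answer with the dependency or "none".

G -> EH

Check G → EH: no single fragment contains all of {EGH}, and the restricted closure of {G} across the fragments never reaches {EH}.
C → G is preserved.
GH → C is preserved.
B → G is preserved.
D → E is preserved.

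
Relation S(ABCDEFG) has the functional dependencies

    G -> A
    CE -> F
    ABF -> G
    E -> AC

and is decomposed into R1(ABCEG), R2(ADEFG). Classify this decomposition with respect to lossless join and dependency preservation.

lossy and not dependency-preserving

Lossless test: (AEG)⁺ = {ACEFG}, which is a superkey of neither fragment — lossy.
Dependency preservation: the restricted closure of {ABF} across the fragments never reaches {G}, so ABF → G cannot be enforced without a join — not preserved.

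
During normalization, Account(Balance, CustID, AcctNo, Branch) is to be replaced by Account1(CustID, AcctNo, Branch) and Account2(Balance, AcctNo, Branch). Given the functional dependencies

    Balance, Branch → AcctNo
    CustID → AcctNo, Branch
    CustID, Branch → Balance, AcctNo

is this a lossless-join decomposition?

Common attributes: Account1 ∩ Account2 = {AcctNo, Branch}.
No dependency enlarges {AcctNo, Branch}, so (AcctNo, Branch)⁺ = {AcctNo, Branch}.
The closure contains neither all of Account1 = {CustID, AcctNo, Branch} nor all of Account2 = {Balance, AcctNo, Branch}, so the common attributes are not a superkey of either fragment. The join is lossy.

No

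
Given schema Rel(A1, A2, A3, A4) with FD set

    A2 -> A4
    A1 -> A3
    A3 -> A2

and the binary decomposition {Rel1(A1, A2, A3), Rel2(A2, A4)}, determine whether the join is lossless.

Yes

Common attributes: Rel1 ∩ Rel2 = {A2}.
Closure of {A2}: A2 → A4 applies, adding A4. So (A2)⁺ = {A2, A4}.
This closure contains every attribute of Rel2, so Rel1 ∩ Rel2 → Rel2. The join is lossless.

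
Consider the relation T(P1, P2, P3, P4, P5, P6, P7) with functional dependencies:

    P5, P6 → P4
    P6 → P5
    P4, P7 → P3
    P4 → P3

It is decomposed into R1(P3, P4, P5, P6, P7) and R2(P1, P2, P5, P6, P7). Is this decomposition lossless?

Yes

Common attributes: R1 ∩ R2 = {P5, P6, P7}.
Closure of {P5, P6, P7}: P5, P6 → P4 applies, adding P4; P4, P7 → P3 applies, adding P3. So (P5, P6, P7)⁺ = {P3, P4, P5, P6, P7}.
This closure contains every attribute of R1, so R1 ∩ R2 → R1. The join is lossless.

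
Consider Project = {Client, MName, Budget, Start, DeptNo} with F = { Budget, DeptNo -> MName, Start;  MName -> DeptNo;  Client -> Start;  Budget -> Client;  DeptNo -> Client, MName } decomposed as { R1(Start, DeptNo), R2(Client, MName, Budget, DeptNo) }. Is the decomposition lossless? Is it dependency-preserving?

lossless but not dependency-preserving

Lossless test: (DeptNo)⁺ = {Client, MName, Start, DeptNo}, which contains all of one fragment — lossless.
Dependency preservation: the restricted closure of {Client} across the fragments never reaches {Start}, so Client → Start cannot be enforced without a join — not preserved.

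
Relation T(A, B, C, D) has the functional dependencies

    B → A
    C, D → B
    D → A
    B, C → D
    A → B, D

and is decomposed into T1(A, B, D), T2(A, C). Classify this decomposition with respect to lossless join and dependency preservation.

lossless and dependency-preserving

Lossless test: (A)⁺ = {A, B, D}, which contains all of one fragment — lossless.
Dependency preservation: C, D → B; B, C → D are not contained in any single fragment, but the restricted closure of each left-hand side across the fragments still reaches the right-hand side; the remaining FDs each lie inside some fragment. All dependencies are preserved.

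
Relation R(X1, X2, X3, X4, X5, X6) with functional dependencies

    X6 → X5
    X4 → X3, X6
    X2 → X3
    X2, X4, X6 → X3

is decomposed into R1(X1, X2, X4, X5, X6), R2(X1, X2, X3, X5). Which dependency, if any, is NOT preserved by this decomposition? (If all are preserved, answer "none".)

Check X4 → X3, X6: no single fragment contains all of {X3, X4, X6}, and the restricted closure of {X4} across the fragments never reaches {X3, X6}.
X6 → X5 is preserved.
X2 → X3 is preserved.
X2, X4, X6 → X3 is preserved.

X4 → X3, X6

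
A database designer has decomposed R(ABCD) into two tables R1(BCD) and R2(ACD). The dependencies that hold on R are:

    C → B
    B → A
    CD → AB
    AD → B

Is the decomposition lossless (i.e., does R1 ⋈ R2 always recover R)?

Yes

Common attributes: R1 ∩ R2 = {CD}.
Closure of {CD}: C → B applies, adding B; B → A applies, adding A. So (CD)⁺ = {ABCD}.
This closure contains every attribute of R1, so R1 ∩ R2 → R1. The join is lossless.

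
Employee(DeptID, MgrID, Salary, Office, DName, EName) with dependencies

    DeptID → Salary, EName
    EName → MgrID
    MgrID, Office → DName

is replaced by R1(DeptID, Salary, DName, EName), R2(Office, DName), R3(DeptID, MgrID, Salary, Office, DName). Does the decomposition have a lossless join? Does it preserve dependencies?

lossless but not dependency-preserving

Lossless test (chase): Rows 1 and 3 agree on DeptID; apply DeptID→Salary, EName and equate their Salary, EName entries. Rows 1 and 3 agree on EName; apply EName→MgrID and equate their MgrID entries. Row 3 is now all distinguished symbols — the join is lossless.
Dependency preservation: the restricted closure of {EName} across the fragments never reaches {MgrID}, so EName → MgrID cannot be enforced without a join — not preserved.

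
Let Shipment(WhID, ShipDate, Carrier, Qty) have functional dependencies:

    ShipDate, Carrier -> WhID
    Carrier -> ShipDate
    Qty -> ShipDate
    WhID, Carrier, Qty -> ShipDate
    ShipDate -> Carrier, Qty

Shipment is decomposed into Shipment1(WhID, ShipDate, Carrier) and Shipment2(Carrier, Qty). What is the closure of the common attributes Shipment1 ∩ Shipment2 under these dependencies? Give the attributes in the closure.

WhID, ShipDate, Carrier, Qty

Shipment1 ∩ Shipment2 = {Carrier}.
Carrier → ShipDate applies, adding ShipDate
ShipDate → Carrier, Qty applies, adding Qty
ShipDate, Carrier → WhID applies, adding WhID
Closure: {WhID, ShipDate, Carrier, Qty}.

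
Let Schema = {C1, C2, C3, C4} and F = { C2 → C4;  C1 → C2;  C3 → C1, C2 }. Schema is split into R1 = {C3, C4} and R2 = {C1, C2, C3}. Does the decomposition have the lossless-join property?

Yes

Common attributes: R1 ∩ R2 = {C3}.
Closure of {C3}: C3 → C1, C2 applies, adding C1, C2; C2 → C4 applies, adding C4. So (C3)⁺ = {C1, C2, C3, C4}.
This closure contains every attribute of R1, so R1 ∩ R2 → R1. The join is lossless.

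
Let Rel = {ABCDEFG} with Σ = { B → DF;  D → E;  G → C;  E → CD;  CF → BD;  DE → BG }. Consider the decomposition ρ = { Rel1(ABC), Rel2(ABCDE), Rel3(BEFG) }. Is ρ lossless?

Chase test. Columns are ABCDEFG; row i has aⱼ where attribute j ∈ Reli, else bᵢⱼ.
Initial tableau (one row per fragment):
  row 1: a1 a2 a3 b14 b15 b16 b17
  row 2: a1 a2 a3 a4 a5 b26 b27
  row 3: b31 a2 b33 b34 a5 a6 a7
Rows 1 and 2 agree on B; apply B→DF and equate their DF entries.
Rows 1 and 3 agree on B; apply B→DF and equate their DF entries.
Rows 1 and 2 agree on D; apply D→E and equate their E entries.
Rows 1 and 3 agree on E; apply E→CD and equate their CD entries.
Rows 1 and 2 agree on DE; apply DE→BG and equate their BG entries.
Rows 1 and 3 agree on DE; apply DE→BG and equate their BG entries.
Row 1 is now all distinguished symbols — the join is lossless.

Yes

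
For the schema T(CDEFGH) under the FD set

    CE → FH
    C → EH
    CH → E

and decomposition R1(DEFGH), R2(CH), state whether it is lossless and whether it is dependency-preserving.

Lossless test: (H)⁺ = {H}, which is a superkey of neither fragment — lossy.
Dependency preservation: the restricted closure of {CE} across the fragments never reaches {FH}, so CE → FH cannot be enforced without a join — not preserved.

lossy and not dependency-preserving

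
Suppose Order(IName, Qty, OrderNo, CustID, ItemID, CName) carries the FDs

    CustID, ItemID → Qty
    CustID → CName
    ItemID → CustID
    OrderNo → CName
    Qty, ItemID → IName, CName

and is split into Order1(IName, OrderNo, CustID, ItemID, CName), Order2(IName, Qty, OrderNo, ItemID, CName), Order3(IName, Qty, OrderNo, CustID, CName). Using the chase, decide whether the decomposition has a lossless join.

Chase test. Columns are IName, Qty, OrderNo, CustID, ItemID, CName; row i has aⱼ where attribute j ∈ Orderi, else bᵢⱼ.
Initial tableau (one row per fragment):
  row 1: a1 b12 a3 a4 a5 a6
  row 2: a1 a2 a3 b24 a5 a6
  row 3: a1 a2 a3 a4 b35 a6
Rows 1 and 2 agree on ItemID; apply ItemID→CustID and equate their CustID entries.
Rows 1 and 2 agree on CustID, ItemID; apply CustID, ItemID→Qty and equate their Qty entries.
Row 1 is now all distinguished symbols — the join is lossless.

Yes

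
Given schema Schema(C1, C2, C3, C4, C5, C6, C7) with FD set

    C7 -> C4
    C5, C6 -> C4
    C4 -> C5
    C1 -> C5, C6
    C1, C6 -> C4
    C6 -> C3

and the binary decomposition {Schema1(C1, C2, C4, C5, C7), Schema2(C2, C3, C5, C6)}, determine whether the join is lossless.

Common attributes: Schema1 ∩ Schema2 = {C2, C5}.
No dependency enlarges {C2, C5}, so (C2, C5)⁺ = {C2, C5}.
The closure contains neither all of Schema1 = {C1, C2, C4, C5, C7} nor all of Schema2 = {C2, C3, C5, C6}, so the common attributes are not a superkey of either fragment. The join is lossy.

No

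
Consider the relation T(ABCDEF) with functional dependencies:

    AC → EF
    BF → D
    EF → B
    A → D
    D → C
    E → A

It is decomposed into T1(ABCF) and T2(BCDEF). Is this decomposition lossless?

Common attributes: T1 ∩ T2 = {BCF}.
Closure of {BCF}: BF → D applies, adding D. So (BCF)⁺ = {BCDF}.
The closure contains neither all of T1 = {ABCF} nor all of T2 = {BCDEF}, so the common attributes are not a superkey of either fragment. The join is lossy.

No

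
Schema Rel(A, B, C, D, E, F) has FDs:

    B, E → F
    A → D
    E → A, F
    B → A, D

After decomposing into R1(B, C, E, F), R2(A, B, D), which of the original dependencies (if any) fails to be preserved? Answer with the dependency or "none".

Check E → A, F: no single fragment contains all of {A, E, F}, and the restricted closure of {E} across the fragments never reaches {A, F}.
B, E → F is preserved.
A → D is preserved.
B → A, D is preserved.

E → A, F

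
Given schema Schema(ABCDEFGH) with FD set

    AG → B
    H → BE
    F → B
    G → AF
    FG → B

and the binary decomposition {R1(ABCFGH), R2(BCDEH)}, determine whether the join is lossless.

No

Common attributes: R1 ∩ R2 = {BCH}.
Closure of {BCH}: H → BE applies, adding E. So (BCH)⁺ = {BCEH}.
The closure contains neither all of R1 = {ABCFGH} nor all of R2 = {BCDEH}, so the common attributes are not a superkey of either fragment. The join is lossy.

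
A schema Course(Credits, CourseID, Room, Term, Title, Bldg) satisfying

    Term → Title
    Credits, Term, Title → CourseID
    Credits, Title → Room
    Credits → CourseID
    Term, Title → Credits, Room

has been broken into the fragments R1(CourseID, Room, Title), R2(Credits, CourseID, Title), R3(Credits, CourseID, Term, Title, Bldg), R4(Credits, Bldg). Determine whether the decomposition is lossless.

Chase test. Columns are Credits, CourseID, Room, Term, Title, Bldg; row i has aⱼ where attribute j ∈ Ri, else bᵢⱼ.
Initial tableau (one row per fragment):
  row 1: b11 a2 a3 b14 a5 b16
  row 2: a1 a2 b23 b24 a5 b26
  row 3: a1 a2 b33 a4 a5 a6
  row 4: a1 b42 b43 b44 b45 a6
Rows 2 and 3 agree on Credits, Title; apply Credits, Title→Room and equate their Room entries.
Rows 2 and 4 agree on Credits; apply Credits→CourseID and equate their CourseID entries.
No row becomes fully distinguished — the join is lossy.

No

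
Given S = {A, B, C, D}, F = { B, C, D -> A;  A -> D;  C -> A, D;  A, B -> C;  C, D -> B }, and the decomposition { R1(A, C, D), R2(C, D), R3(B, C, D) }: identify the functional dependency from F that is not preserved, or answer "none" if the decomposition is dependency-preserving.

Check A, B → C: no single fragment contains all of {A, B, C}, and the restricted closure of {A, B} across the fragments never reaches {C}.
B, C, D → A is preserved.
A → D is preserved.
C → A, D is preserved.
C, D → B is preserved.

A, B -> C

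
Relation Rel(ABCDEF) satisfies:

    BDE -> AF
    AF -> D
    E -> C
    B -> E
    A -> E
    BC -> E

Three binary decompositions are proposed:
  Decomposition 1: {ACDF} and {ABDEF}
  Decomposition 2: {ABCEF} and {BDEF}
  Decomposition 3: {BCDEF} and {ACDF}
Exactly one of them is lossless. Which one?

Decomposition 1

Decomposition 1: common = {ADF}, closure = {ACDEF} → lossless.
Decomposition 2: common = {BEF}, closure = {BCEF} → lossy.
Decomposition 3: common = {CDF}, closure = {CDF} → lossy.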